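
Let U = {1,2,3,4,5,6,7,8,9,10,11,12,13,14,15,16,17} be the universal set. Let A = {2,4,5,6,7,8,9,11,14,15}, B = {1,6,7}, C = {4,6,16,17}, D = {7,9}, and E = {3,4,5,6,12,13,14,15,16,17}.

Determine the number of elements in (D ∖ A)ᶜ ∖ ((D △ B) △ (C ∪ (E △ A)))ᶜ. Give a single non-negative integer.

D ∖ A = {}
(D ∖ A)ᶜ = {1,2,3,4,5,6,7,8,9,10,11,12,13,14,15,16,17}
D △ B = {1,6,9}
E △ A = {2,3,7,8,9,11,12,13,16,17}
C ∪ (E △ A) = {2,3,4,6,7,8,9,11,12,13,16,17}
(D △ B) △ (C ∪ (E △ A)) = {1,2,3,4,7,8,11,12,13,16,17}
((D △ B) △ (C ∪ (E △ A)))ᶜ = {5,6,9,10,14,15}
(D ∖ A)ᶜ ∖ ((D △ B) △ (C ∪ (E △ A)))ᶜ = {1,2,3,4,7,8,11,12,13,16,17}
|(D ∖ A)ᶜ ∖ ((D △ B) △ (C ∪ (E △ A)))ᶜ| = 11

11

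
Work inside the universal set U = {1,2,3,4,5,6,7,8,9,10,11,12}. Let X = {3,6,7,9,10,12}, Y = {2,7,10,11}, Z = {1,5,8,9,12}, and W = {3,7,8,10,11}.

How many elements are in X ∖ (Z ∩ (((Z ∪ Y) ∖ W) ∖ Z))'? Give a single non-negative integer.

0

Z ∪ Y = {1,2,5,7,8,9,10,11,12}
(Z ∪ Y) ∖ W = {1,2,5,9,12}
((Z ∪ Y) ∖ W) ∖ Z = {2}
Z ∩ (((Z ∪ Y) ∖ W) ∖ Z) = {}
(Z ∩ (((Z ∪ Y) ∖ W) ∖ Z))' = {1,2,3,4,5,6,7,8,9,10,11,12}
X ∖ (Z ∩ (((Z ∪ Y) ∖ W) ∖ Z))' = {}
|X ∖ (Z ∩ (((Z ∪ Y) ∖ W) ∖ Z))'| = 0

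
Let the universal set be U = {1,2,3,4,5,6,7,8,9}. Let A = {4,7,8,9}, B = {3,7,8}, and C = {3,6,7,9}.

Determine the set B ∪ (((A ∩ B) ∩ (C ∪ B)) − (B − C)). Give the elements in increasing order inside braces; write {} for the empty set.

A ∩ B = {7,8}
C ∪ B = {3,6,7,8,9}
(A ∩ B) ∩ (C ∪ B) = {7,8}
B − C = {8}
((A ∩ B) ∩ (C ∪ B)) − (B − C) = {7}
B ∪ (((A ∩ B) ∩ (C ∪ B)) − (B − C)) = {3,7,8}

{3,7,8}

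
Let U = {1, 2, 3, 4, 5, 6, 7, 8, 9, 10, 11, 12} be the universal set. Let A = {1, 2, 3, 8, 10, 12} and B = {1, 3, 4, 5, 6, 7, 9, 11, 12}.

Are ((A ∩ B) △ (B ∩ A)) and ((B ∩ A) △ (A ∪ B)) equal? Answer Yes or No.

A ∩ B = {1, 3, 12}
B ∩ A = {1, 3, 12}
(A ∩ B) △ (B ∩ A) = {}
A ∪ B = {1, 2, 3, 4, 5, 6, 7, 8, 9, 10, 11, 12}
(B ∩ A) △ (A ∪ B) = {2, 4, 5, 6, 7, 8, 9, 10, 11}
2 ∈ (B ∩ A) △ (A ∪ B) but 2 ∉ (A ∩ B) △ (B ∩ A), so they differ.

No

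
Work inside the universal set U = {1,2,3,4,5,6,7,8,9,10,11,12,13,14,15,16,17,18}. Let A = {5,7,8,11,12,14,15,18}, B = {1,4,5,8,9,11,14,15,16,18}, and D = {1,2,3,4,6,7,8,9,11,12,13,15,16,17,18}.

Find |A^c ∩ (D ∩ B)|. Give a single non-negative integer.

4

A^c = {1,2,3,4,6,9,10,13,16,17}
D ∩ B = {1,4,8,9,11,15,16,18}
A^c ∩ (D ∩ B) = {1,4,9,16}
|A^c ∩ (D ∩ B)| = 4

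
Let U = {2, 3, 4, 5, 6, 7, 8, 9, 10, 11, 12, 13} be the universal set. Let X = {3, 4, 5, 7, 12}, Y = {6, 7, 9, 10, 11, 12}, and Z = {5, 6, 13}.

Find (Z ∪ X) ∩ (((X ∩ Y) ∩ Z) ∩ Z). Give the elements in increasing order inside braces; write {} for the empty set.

Z ∪ X = {3, 4, 5, 6, 7, 12, 13}
X ∩ Y = {7, 12}
(X ∩ Y) ∩ Z = {}
((X ∩ Y) ∩ Z) ∩ Z = {}
(Z ∪ X) ∩ (((X ∩ Y) ∩ Z) ∩ Z) = {}

{}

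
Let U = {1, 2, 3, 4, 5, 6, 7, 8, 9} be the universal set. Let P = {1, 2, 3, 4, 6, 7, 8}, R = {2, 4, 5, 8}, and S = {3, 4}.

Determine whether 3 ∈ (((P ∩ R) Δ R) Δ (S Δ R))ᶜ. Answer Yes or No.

3 ∈ P and 3 ∉ R, so 3 ∉ P ∩ R
3 ∉ (P ∩ R) and 3 ∉ R, so 3 ∉ (P ∩ R) Δ R
3 ∈ S and 3 ∉ R, so 3 ∈ S Δ R
3 ∉ ((P ∩ R) Δ R) and 3 ∈ (S Δ R), so 3 ∈ ((P ∩ R) Δ R) Δ (S Δ R)
3 ∉ (((P ∩ R) Δ R) Δ (S Δ R))ᶜ since 3 ∈ (((P ∩ R) Δ R) Δ (S Δ R))

No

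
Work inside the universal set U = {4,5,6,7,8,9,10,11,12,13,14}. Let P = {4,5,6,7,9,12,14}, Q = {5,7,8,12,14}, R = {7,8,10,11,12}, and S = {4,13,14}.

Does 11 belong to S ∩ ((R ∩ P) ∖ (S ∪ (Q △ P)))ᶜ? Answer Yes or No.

11 ∈ R and 11 ∉ P, so 11 ∉ R ∩ P
11 ∉ Q and 11 ∉ P, so 11 ∉ Q △ P
11 ∉ S and 11 ∉ (Q △ P), so 11 ∉ S ∪ (Q △ P)
11 ∉ (R ∩ P) and 11 ∉ (S ∪ (Q △ P)), so 11 ∉ (R ∩ P) ∖ (S ∪ (Q △ P))
11 ∈ ((R ∩ P) ∖ (S ∪ (Q △ P)))ᶜ since 11 ∉ ((R ∩ P) ∖ (S ∪ (Q △ P)))
11 ∉ S and 11 ∈ ((R ∩ P) ∖ (S ∪ (Q △ P)))ᶜ, so 11 ∉ S ∩ ((R ∩ P) ∖ (S ∪ (Q △ P)))ᶜ

No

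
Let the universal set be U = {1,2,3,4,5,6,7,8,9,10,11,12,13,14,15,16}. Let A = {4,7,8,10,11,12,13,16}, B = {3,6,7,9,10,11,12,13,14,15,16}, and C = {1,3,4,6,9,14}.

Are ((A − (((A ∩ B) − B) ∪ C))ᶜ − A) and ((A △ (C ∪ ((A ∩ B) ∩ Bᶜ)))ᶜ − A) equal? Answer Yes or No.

No

A ∩ B = {7,10,11,12,13,16}
(A ∩ B) − B = {}
((A ∩ B) − B) ∪ C = {1,3,4,6,9,14}
A − (((A ∩ B) − B) ∪ C) = {7,8,10,11,12,13,16}
(A − (((A ∩ B) − B) ∪ C))ᶜ = {1,2,3,4,5,6,9,14,15}
(A − (((A ∩ B) − B) ∪ C))ᶜ − A = {1,2,3,5,6,9,14,15}
Bᶜ = {1,2,4,5,8}
(A ∩ B) ∩ Bᶜ = {}
C ∪ ((A ∩ B) ∩ Bᶜ) = {1,3,4,6,9,14}
A △ (C ∪ ((A ∩ B) ∩ Bᶜ)) = {1,3,6,7,8,9,10,11,12,13,14,16}
(A △ (C ∪ ((A ∩ B) ∩ Bᶜ)))ᶜ = {2,4,5,15}
(A △ (C ∪ ((A ∩ B) ∩ Bᶜ)))ᶜ − A = {2,5,15}
1 ∈ (A − (((A ∩ B) − B) ∪ C))ᶜ − A but 1 ∉ (A △ (C ∪ ((A ∩ B) ∩ Bᶜ)))ᶜ − A, so they differ.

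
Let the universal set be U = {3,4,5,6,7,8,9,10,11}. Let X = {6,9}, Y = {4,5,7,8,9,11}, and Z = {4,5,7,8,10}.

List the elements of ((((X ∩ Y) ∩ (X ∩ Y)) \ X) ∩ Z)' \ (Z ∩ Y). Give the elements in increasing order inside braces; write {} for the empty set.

{3,6,9,10,11}

X ∩ Y = {9}
(X ∩ Y) ∩ (X ∩ Y) = {9}
((X ∩ Y) ∩ (X ∩ Y)) \ X = {}
(((X ∩ Y) ∩ (X ∩ Y)) \ X) ∩ Z = {}
((((X ∩ Y) ∩ (X ∩ Y)) \ X) ∩ Z)' = {3,4,5,6,7,8,9,10,11}
Z ∩ Y = {4,5,7,8}
((((X ∩ Y) ∩ (X ∩ Y)) \ X) ∩ Z)' \ (Z ∩ Y) = {3,6,9,10,11}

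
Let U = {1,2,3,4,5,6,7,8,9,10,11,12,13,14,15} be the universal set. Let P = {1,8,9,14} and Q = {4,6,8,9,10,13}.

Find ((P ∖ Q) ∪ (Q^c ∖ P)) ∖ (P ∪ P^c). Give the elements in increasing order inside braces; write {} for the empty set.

{}

P ∖ Q = {1,14}
Q^c = {1,2,3,5,7,11,12,14,15}
Q^c ∖ P = {2,3,5,7,11,12,15}
(P ∖ Q) ∪ (Q^c ∖ P) = {1,2,3,5,7,11,12,14,15}
P^c = {2,3,4,5,6,7,10,11,12,13,15}
P ∪ P^c = {1,2,3,4,5,6,7,8,9,10,11,12,13,14,15}
((P ∖ Q) ∪ (Q^c ∖ P)) ∖ (P ∪ P^c) = {}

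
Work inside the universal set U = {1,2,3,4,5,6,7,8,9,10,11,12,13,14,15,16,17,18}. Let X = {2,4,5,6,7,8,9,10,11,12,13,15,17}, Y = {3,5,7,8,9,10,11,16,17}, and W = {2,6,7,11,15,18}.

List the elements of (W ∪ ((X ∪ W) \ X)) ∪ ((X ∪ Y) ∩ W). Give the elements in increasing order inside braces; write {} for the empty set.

X ∪ W = {2,4,5,6,7,8,9,10,11,12,13,15,17,18}
(X ∪ W) \ X = {18}
W ∪ ((X ∪ W) \ X) = {2,6,7,11,15,18}
X ∪ Y = {2,3,4,5,6,7,8,9,10,11,12,13,15,16,17}
(X ∪ Y) ∩ W = {2,6,7,11,15}
(W ∪ ((X ∪ W) \ X)) ∪ ((X ∪ Y) ∩ W) = {2,6,7,11,15,18}

{2,6,7,11,15,18}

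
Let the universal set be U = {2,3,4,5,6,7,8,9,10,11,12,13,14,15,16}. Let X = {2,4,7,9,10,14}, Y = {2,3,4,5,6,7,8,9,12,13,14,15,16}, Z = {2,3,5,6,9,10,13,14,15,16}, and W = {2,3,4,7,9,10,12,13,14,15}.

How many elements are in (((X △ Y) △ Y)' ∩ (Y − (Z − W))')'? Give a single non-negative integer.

X △ Y = {3,5,6,8,10,12,13,15,16}
(X △ Y) △ Y = {2,4,7,9,10,14}
((X △ Y) △ Y)' = {3,5,6,8,11,12,13,15,16}
Z − W = {5,6,16}
Y − (Z − W) = {2,3,4,7,8,9,12,13,14,15}
(Y − (Z − W))' = {5,6,10,11,16}
((X △ Y) △ Y)' ∩ (Y − (Z − W))' = {5,6,11,16}
(((X △ Y) △ Y)' ∩ (Y − (Z − W))')' = {2,3,4,7,8,9,10,12,13,14,15}
|(((X △ Y) △ Y)' ∩ (Y − (Z − W))')'| = 11

11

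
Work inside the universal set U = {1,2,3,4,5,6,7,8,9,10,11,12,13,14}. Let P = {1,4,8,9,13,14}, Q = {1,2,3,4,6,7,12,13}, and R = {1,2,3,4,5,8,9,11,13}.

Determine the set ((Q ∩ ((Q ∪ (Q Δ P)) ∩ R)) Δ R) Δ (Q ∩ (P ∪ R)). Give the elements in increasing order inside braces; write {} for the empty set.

Q Δ P = {2,3,6,7,8,9,12,14}
Q ∪ (Q Δ P) = {1,2,3,4,6,7,8,9,12,13,14}
(Q ∪ (Q Δ P)) ∩ R = {1,2,3,4,8,9,13}
Q ∩ ((Q ∪ (Q Δ P)) ∩ R) = {1,2,3,4,13}
(Q ∩ ((Q ∪ (Q Δ P)) ∩ R)) Δ R = {5,8,9,11}
P ∪ R = {1,2,3,4,5,8,9,11,13,14}
Q ∩ (P ∪ R) = {1,2,3,4,13}
((Q ∩ ((Q ∪ (Q Δ P)) ∩ R)) Δ R) Δ (Q ∩ (P ∪ R)) = {1,2,3,4,5,8,9,11,13}

{1,2,3,4,5,8,9,11,13}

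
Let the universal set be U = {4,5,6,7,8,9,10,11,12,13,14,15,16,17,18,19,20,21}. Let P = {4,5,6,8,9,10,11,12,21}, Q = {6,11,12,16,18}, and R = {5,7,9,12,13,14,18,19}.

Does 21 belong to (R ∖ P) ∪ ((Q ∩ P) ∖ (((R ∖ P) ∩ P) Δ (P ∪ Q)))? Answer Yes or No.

21 ∉ R and 21 ∈ P, so 21 ∉ R ∖ P
21 ∉ Q and 21 ∈ P, so 21 ∉ Q ∩ P
21 ∉ R and 21 ∈ P, so 21 ∉ R ∖ P
21 ∉ (R ∖ P) and 21 ∈ P, so 21 ∉ (R ∖ P) ∩ P
21 ∈ P and 21 ∉ Q, so 21 ∈ P ∪ Q
21 ∉ ((R ∖ P) ∩ P) and 21 ∈ (P ∪ Q), so 21 ∈ ((R ∖ P) ∩ P) Δ (P ∪ Q)
21 ∉ (Q ∩ P) and 21 ∈ (((R ∖ P) ∩ P) Δ (P ∪ Q)), so 21 ∉ (Q ∩ P) ∖ (((R ∖ P) ∩ P) Δ (P ∪ Q))
21 ∉ (R ∖ P) and 21 ∉ ((Q ∩ P) ∖ (((R ∖ P) ∩ P) Δ (P ∪ Q))), so 21 ∉ (R ∖ P) ∪ ((Q ∩ P) ∖ (((R ∖ P) ∩ P) Δ (P ∪ Q)))

No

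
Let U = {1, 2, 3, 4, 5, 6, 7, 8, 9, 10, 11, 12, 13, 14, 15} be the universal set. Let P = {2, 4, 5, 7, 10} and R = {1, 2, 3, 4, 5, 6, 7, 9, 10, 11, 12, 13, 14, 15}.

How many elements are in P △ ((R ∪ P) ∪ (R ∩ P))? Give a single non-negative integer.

9

R ∪ P = {1, 2, 3, 4, 5, 6, 7, 9, 10, 11, 12, 13, 14, 15}
R ∩ P = {2, 4, 5, 7, 10}
(R ∪ P) ∪ (R ∩ P) = {1, 2, 3, 4, 5, 6, 7, 9, 10, 11, 12, 13, 14, 15}
P △ ((R ∪ P) ∪ (R ∩ P)) = {1, 3, 6, 9, 11, 12, 13, 14, 15}
|P △ ((R ∪ P) ∪ (R ∩ P))| = 9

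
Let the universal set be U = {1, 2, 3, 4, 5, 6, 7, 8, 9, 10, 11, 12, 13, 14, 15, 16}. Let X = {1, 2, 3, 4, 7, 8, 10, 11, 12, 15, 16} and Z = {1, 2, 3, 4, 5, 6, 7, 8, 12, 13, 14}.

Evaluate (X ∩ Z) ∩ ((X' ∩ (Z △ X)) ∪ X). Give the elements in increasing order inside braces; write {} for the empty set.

X ∩ Z = {1, 2, 3, 4, 7, 8, 12}
X' = {5, 6, 9, 13, 14}
Z △ X = {5, 6, 10, 11, 13, 14, 15, 16}
X' ∩ (Z △ X) = {5, 6, 13, 14}
(X' ∩ (Z △ X)) ∪ X = {1, 2, 3, 4, 5, 6, 7, 8, 10, 11, 12, 13, 14, 15, 16}
(X ∩ Z) ∩ ((X' ∩ (Z △ X)) ∪ X) = {1, 2, 3, 4, 7, 8, 12}

{1, 2, 3, 4, 7, 8, 12}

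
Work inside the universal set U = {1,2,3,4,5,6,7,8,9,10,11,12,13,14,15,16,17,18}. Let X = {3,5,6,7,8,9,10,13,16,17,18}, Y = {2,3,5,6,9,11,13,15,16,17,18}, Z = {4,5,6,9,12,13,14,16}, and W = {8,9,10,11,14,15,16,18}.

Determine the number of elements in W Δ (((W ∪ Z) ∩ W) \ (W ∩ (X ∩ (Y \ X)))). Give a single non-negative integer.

0

W ∪ Z = {4,5,6,8,9,10,11,12,13,14,15,16,18}
(W ∪ Z) ∩ W = {8,9,10,11,14,15,16,18}
Y \ X = {2,11,15}
X ∩ (Y \ X) = {}
W ∩ (X ∩ (Y \ X)) = {}
((W ∪ Z) ∩ W) \ (W ∩ (X ∩ (Y \ X))) = {8,9,10,11,14,15,16,18}
W Δ (((W ∪ Z) ∩ W) \ (W ∩ (X ∩ (Y \ X)))) = {}
|W Δ (((W ∪ Z) ∩ W) \ (W ∩ (X ∩ (Y \ X))))| = 0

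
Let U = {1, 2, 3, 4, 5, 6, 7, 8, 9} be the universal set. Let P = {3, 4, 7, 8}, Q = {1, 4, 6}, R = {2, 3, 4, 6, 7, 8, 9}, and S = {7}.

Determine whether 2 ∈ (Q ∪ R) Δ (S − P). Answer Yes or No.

Yes

2 ∉ Q and 2 ∈ R, so 2 ∈ Q ∪ R
2 ∉ S and 2 ∉ P, so 2 ∉ S − P
2 ∈ (Q ∪ R) and 2 ∉ (S − P), so 2 ∈ (Q ∪ R) Δ (S − P)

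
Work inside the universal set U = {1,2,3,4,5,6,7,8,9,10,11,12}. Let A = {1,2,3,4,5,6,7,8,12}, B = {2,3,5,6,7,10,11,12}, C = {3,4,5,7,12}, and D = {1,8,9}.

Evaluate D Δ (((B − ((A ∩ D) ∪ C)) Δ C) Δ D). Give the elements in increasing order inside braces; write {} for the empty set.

{2,3,4,5,6,7,10,11,12}

A ∩ D = {1,8}
(A ∩ D) ∪ C = {1,3,4,5,7,8,12}
B − ((A ∩ D) ∪ C) = {2,6,10,11}
(B − ((A ∩ D) ∪ C)) Δ C = {2,3,4,5,6,7,10,11,12}
((B − ((A ∩ D) ∪ C)) Δ C) Δ D = {1,2,3,4,5,6,7,8,9,10,11,12}
D Δ (((B − ((A ∩ D) ∪ C)) Δ C) Δ D) = {2,3,4,5,6,7,10,11,12}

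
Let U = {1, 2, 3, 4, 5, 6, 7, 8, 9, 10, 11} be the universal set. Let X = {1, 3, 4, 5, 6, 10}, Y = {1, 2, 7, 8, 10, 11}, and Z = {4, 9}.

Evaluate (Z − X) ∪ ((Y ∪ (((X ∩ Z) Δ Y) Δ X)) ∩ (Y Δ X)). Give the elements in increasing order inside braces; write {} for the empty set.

Z − X = {9}
X ∩ Z = {4}
(X ∩ Z) Δ Y = {1, 2, 4, 7, 8, 10, 11}
((X ∩ Z) Δ Y) Δ X = {2, 3, 5, 6, 7, 8, 11}
Y ∪ (((X ∩ Z) Δ Y) Δ X) = {1, 2, 3, 5, 6, 7, 8, 10, 11}
Y Δ X = {2, 3, 4, 5, 6, 7, 8, 11}
(Y ∪ (((X ∩ Z) Δ Y) Δ X)) ∩ (Y Δ X) = {2, 3, 5, 6, 7, 8, 11}
(Z − X) ∪ ((Y ∪ (((X ∩ Z) Δ Y) Δ X)) ∩ (Y Δ X)) = {2, 3, 5, 6, 7, 8, 9, 11}

{2, 3, 5, 6, 7, 8, 9, 11}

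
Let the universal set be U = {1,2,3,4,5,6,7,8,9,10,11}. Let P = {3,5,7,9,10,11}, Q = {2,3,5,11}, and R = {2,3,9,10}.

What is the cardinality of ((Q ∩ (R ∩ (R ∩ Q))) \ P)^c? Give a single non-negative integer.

10

R ∩ Q = {2,3}
R ∩ (R ∩ Q) = {2,3}
Q ∩ (R ∩ (R ∩ Q)) = {2,3}
(Q ∩ (R ∩ (R ∩ Q))) \ P = {2}
((Q ∩ (R ∩ (R ∩ Q))) \ P)^c = {1,3,4,5,6,7,8,9,10,11}
|((Q ∩ (R ∩ (R ∩ Q))) \ P)^c| = 10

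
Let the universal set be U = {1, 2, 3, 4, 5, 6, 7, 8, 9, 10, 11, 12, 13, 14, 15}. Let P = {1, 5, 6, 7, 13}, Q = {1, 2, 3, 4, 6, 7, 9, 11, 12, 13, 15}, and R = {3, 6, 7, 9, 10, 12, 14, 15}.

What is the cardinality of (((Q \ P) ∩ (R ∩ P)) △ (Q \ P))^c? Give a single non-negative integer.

Q \ P = {2, 3, 4, 9, 11, 12, 15}
R ∩ P = {6, 7}
(Q \ P) ∩ (R ∩ P) = {}
((Q \ P) ∩ (R ∩ P)) △ (Q \ P) = {2, 3, 4, 9, 11, 12, 15}
(((Q \ P) ∩ (R ∩ P)) △ (Q \ P))^c = {1, 5, 6, 7, 8, 10, 13, 14}
|(((Q \ P) ∩ (R ∩ P)) △ (Q \ P))^c| = 8

8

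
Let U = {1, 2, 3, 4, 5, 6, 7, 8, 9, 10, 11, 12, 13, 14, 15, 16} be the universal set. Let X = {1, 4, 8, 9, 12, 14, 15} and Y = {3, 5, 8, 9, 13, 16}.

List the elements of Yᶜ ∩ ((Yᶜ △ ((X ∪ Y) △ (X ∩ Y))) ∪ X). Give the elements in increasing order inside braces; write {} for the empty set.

{1, 2, 4, 6, 7, 10, 11, 12, 14, 15}

Yᶜ = {1, 2, 4, 6, 7, 10, 11, 12, 14, 15}
X ∪ Y = {1, 3, 4, 5, 8, 9, 12, 13, 14, 15, 16}
X ∩ Y = {8, 9}
(X ∪ Y) △ (X ∩ Y) = {1, 3, 4, 5, 12, 13, 14, 15, 16}
Yᶜ △ ((X ∪ Y) △ (X ∩ Y)) = {2, 3, 5, 6, 7, 10, 11, 13, 16}
(Yᶜ △ ((X ∪ Y) △ (X ∩ Y))) ∪ X = {1, 2, 3, 4, 5, 6, 7, 8, 9, 10, 11, 12, 13, 14, 15, 16}
Yᶜ ∩ ((Yᶜ △ ((X ∪ Y) △ (X ∩ Y))) ∪ X) = {1, 2, 4, 6, 7, 10, 11, 12, 14, 15}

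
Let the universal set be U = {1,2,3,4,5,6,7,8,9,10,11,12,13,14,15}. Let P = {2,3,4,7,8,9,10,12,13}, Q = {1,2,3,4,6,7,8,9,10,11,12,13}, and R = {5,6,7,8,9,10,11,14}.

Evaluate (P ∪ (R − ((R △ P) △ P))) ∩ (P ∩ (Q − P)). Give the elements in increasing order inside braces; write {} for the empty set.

R △ P = {2,3,4,5,6,11,12,13,14}
(R △ P) △ P = {5,6,7,8,9,10,11,14}
R − ((R △ P) △ P) = {}
P ∪ (R − ((R △ P) △ P)) = {2,3,4,7,8,9,10,12,13}
Q − P = {1,6,11}
P ∩ (Q − P) = {}
(P ∪ (R − ((R △ P) △ P))) ∩ (P ∩ (Q − P)) = {}

{}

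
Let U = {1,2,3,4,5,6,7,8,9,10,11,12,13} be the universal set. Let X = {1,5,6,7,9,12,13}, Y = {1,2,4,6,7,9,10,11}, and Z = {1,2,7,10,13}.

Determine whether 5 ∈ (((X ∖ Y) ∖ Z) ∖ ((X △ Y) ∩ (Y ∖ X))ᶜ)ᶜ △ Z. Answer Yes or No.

Yes

5 ∈ X and 5 ∉ Y, so 5 ∈ X ∖ Y
5 ∈ (X ∖ Y) and 5 ∉ Z, so 5 ∈ (X ∖ Y) ∖ Z
5 ∈ X and 5 ∉ Y, so 5 ∈ X △ Y
5 ∉ Y and 5 ∈ X, so 5 ∉ Y ∖ X
5 ∈ (X △ Y) and 5 ∉ (Y ∖ X), so 5 ∉ (X △ Y) ∩ (Y ∖ X)
5 ∈ ((X △ Y) ∩ (Y ∖ X))ᶜ since 5 ∉ ((X △ Y) ∩ (Y ∖ X))
5 ∈ ((X ∖ Y) ∖ Z) and 5 ∈ ((X △ Y) ∩ (Y ∖ X))ᶜ, so 5 ∉ ((X ∖ Y) ∖ Z) ∖ ((X △ Y) ∩ (Y ∖ X))ᶜ
5 ∈ (((X ∖ Y) ∖ Z) ∖ ((X △ Y) ∩ (Y ∖ X))ᶜ)ᶜ since 5 ∉ (((X ∖ Y) ∖ Z) ∖ ((X △ Y) ∩ (Y ∖ X))ᶜ)
5 ∈ (((X ∖ Y) ∖ Z) ∖ ((X △ Y) ∩ (Y ∖ X))ᶜ)ᶜ and 5 ∉ Z, so 5 ∈ (((X ∖ Y) ∖ Z) ∖ ((X △ Y) ∩ (Y ∖ X))ᶜ)ᶜ △ Z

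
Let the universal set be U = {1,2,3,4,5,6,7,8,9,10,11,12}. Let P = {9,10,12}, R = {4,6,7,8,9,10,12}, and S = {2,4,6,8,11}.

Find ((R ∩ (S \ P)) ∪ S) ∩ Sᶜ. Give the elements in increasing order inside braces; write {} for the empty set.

{}

S \ P = {2,4,6,8,11}
R ∩ (S \ P) = {4,6,8}
(R ∩ (S \ P)) ∪ S = {2,4,6,8,11}
Sᶜ = {1,3,5,7,9,10,12}
((R ∩ (S \ P)) ∪ S) ∩ Sᶜ = {}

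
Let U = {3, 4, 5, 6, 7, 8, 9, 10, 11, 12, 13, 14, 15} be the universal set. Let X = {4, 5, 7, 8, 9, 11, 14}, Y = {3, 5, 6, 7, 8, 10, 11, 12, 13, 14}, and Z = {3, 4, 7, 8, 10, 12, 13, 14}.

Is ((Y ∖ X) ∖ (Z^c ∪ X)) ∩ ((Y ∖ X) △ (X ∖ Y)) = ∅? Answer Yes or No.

No

Y ∖ X = {3, 6, 10, 12, 13}
Z^c = {5, 6, 9, 11, 15}
Z^c ∪ X = {4, 5, 6, 7, 8, 9, 11, 14, 15}
(Y ∖ X) ∖ (Z^c ∪ X) = {3, 10, 12, 13}
X ∖ Y = {4, 9}
(Y ∖ X) △ (X ∖ Y) = {3, 4, 6, 9, 10, 12, 13}
3 lies in both, so they are not disjoint.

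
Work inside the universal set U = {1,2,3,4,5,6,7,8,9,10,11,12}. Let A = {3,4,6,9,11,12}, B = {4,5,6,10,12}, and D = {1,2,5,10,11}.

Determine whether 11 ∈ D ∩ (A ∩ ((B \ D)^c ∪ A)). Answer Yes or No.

11 ∉ B and 11 ∈ D, so 11 ∉ B \ D
11 ∈ (B \ D)^c since 11 ∉ (B \ D)
11 ∈ (B \ D)^c and 11 ∈ A, so 11 ∈ (B \ D)^c ∪ A
11 ∈ A and 11 ∈ ((B \ D)^c ∪ A), so 11 ∈ A ∩ ((B \ D)^c ∪ A)
11 ∈ D and 11 ∈ (A ∩ ((B \ D)^c ∪ A)), so 11 ∈ D ∩ (A ∩ ((B \ D)^c ∪ A))

Yes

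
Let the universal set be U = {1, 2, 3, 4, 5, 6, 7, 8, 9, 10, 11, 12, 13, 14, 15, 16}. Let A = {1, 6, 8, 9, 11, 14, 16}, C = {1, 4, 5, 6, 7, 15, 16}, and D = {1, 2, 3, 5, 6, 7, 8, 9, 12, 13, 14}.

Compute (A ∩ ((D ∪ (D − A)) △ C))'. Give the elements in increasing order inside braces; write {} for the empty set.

D − A = {2, 3, 5, 7, 12, 13}
D ∪ (D − A) = {1, 2, 3, 5, 6, 7, 8, 9, 12, 13, 14}
(D ∪ (D − A)) △ C = {2, 3, 4, 8, 9, 12, 13, 14, 15, 16}
A ∩ ((D ∪ (D − A)) △ C) = {8, 9, 14, 16}
(A ∩ ((D ∪ (D − A)) △ C))' = {1, 2, 3, 4, 5, 6, 7, 10, 11, 12, 13, 15}

{1, 2, 3, 4, 5, 6, 7, 10, 11, 12, 13, 15}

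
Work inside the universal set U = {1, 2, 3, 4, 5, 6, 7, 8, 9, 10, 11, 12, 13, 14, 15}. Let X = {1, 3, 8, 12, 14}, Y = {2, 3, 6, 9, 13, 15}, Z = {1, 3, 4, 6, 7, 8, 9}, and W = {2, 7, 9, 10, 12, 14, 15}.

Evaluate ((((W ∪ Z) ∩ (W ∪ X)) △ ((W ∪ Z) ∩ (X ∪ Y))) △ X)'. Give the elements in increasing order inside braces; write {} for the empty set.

{2, 4, 5, 9, 11, 13, 15}

W ∪ Z = {1, 2, 3, 4, 6, 7, 8, 9, 10, 12, 14, 15}
W ∪ X = {1, 2, 3, 7, 8, 9, 10, 12, 14, 15}
(W ∪ Z) ∩ (W ∪ X) = {1, 2, 3, 7, 8, 9, 10, 12, 14, 15}
X ∪ Y = {1, 2, 3, 6, 8, 9, 12, 13, 14, 15}
(W ∪ Z) ∩ (X ∪ Y) = {1, 2, 3, 6, 8, 9, 12, 14, 15}
((W ∪ Z) ∩ (W ∪ X)) △ ((W ∪ Z) ∩ (X ∪ Y)) = {6, 7, 10}
(((W ∪ Z) ∩ (W ∪ X)) △ ((W ∪ Z) ∩ (X ∪ Y))) △ X = {1, 3, 6, 7, 8, 10, 12, 14}
((((W ∪ Z) ∩ (W ∪ X)) △ ((W ∪ Z) ∩ (X ∪ Y))) △ X)' = {2, 4, 5, 9, 11, 13, 15}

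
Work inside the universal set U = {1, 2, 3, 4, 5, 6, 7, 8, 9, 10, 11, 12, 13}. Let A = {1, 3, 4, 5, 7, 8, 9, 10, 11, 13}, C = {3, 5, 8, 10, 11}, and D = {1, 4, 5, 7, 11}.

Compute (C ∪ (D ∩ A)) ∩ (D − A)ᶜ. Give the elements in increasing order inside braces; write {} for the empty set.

D ∩ A = {1, 4, 5, 7, 11}
C ∪ (D ∩ A) = {1, 3, 4, 5, 7, 8, 10, 11}
D − A = {}
(D − A)ᶜ = {1, 2, 3, 4, 5, 6, 7, 8, 9, 10, 11, 12, 13}
(C ∪ (D ∩ A)) ∩ (D − A)ᶜ = {1, 3, 4, 5, 7, 8, 10, 11}

{1, 3, 4, 5, 7, 8, 10, 11}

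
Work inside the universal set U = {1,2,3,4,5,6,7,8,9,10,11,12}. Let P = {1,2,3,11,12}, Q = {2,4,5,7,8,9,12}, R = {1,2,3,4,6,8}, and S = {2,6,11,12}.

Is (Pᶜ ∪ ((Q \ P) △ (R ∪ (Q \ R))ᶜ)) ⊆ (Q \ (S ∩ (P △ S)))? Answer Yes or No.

Pᶜ = {4,5,6,7,8,9,10}
Q \ P = {4,5,7,8,9}
Q \ R = {5,7,9,12}
R ∪ (Q \ R) = {1,2,3,4,5,6,7,8,9,12}
(R ∪ (Q \ R))ᶜ = {10,11}
(Q \ P) △ (R ∪ (Q \ R))ᶜ = {4,5,7,8,9,10,11}
Pᶜ ∪ ((Q \ P) △ (R ∪ (Q \ R))ᶜ) = {4,5,6,7,8,9,10,11}
P △ S = {1,3,6}
S ∩ (P △ S) = {6}
Q \ (S ∩ (P △ S)) = {2,4,5,7,8,9,12}
6 ∈ Pᶜ ∪ ((Q \ P) △ (R ∪ (Q \ R))ᶜ) but 6 ∉ Q \ (S ∩ (P △ S)), so the inclusion fails.

No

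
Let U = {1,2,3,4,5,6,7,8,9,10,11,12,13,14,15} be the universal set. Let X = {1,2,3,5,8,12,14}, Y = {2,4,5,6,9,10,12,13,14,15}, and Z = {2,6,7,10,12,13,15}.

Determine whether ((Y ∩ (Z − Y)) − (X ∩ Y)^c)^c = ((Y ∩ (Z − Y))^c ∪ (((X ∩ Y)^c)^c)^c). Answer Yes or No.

Yes

Z − Y = {7}
Y ∩ (Z − Y) = {}
X ∩ Y = {2,5,12,14}
(X ∩ Y)^c = {1,3,4,6,7,8,9,10,11,13,15}
(Y ∩ (Z − Y)) − (X ∩ Y)^c = {}
((Y ∩ (Z − Y)) − (X ∩ Y)^c)^c = {1,2,3,4,5,6,7,8,9,10,11,12,13,14,15}
(Y ∩ (Z − Y))^c = {1,2,3,4,5,6,7,8,9,10,11,12,13,14,15}
((X ∩ Y)^c)^c = {2,5,12,14}
(((X ∩ Y)^c)^c)^c = {1,3,4,6,7,8,9,10,11,13,15}
(Y ∩ (Z − Y))^c ∪ (((X ∩ Y)^c)^c)^c = {1,2,3,4,5,6,7,8,9,10,11,12,13,14,15}
Both equal {1,2,3,4,5,6,7,8,9,10,11,12,13,14,15}, so ((Y ∩ (Z − Y)) − (X ∩ Y)^c)^c = (Y ∩ (Z − Y))^c ∪ (((X ∩ Y)^c)^c)^c.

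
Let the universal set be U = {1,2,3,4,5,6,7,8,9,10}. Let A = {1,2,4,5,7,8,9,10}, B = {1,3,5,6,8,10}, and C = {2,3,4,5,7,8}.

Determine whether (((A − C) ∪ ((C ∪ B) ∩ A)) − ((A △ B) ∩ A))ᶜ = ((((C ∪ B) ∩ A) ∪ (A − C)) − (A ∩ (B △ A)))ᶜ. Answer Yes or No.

Yes

A − C = {1,9,10}
C ∪ B = {1,2,3,4,5,6,7,8,10}
(C ∪ B) ∩ A = {1,2,4,5,7,8,10}
(A − C) ∪ ((C ∪ B) ∩ A) = {1,2,4,5,7,8,9,10}
A △ B = {2,3,4,6,7,9}
(A △ B) ∩ A = {2,4,7,9}
((A − C) ∪ ((C ∪ B) ∩ A)) − ((A △ B) ∩ A) = {1,5,8,10}
(((A − C) ∪ ((C ∪ B) ∩ A)) − ((A △ B) ∩ A))ᶜ = {2,3,4,6,7,9}
((C ∪ B) ∩ A) ∪ (A − C) = {1,2,4,5,7,8,9,10}
B △ A = {2,3,4,6,7,9}
A ∩ (B △ A) = {2,4,7,9}
(((C ∪ B) ∩ A) ∪ (A − C)) − (A ∩ (B △ A)) = {1,5,8,10}
((((C ∪ B) ∩ A) ∪ (A − C)) − (A ∩ (B △ A)))ᶜ = {2,3,4,6,7,9}
Both equal {2,3,4,6,7,9}, so (((A − C) ∪ ((C ∪ B) ∩ A)) − ((A △ B) ∩ A))ᶜ = ((((C ∪ B) ∩ A) ∪ (A − C)) − (A ∩ (B △ A)))ᶜ.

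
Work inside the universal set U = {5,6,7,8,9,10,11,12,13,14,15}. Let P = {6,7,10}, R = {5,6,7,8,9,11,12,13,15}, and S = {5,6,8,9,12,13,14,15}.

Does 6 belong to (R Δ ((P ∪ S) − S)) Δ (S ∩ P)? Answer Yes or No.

No

6 ∈ P and 6 ∈ S, so 6 ∈ P ∪ S
6 ∈ (P ∪ S) and 6 ∈ S, so 6 ∉ (P ∪ S) − S
6 ∈ R and 6 ∉ ((P ∪ S) − S), so 6 ∈ R Δ ((P ∪ S) − S)
6 ∈ S and 6 ∈ P, so 6 ∈ S ∩ P
6 ∈ (R Δ ((P ∪ S) − S)) and 6 ∈ (S ∩ P), so 6 ∉ (R Δ ((P ∪ S) − S)) Δ (S ∩ P)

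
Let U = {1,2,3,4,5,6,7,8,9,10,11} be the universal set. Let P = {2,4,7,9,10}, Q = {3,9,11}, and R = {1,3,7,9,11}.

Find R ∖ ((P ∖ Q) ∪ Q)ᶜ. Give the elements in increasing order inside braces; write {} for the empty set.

P ∖ Q = {2,4,7,10}
(P ∖ Q) ∪ Q = {2,3,4,7,9,10,11}
((P ∖ Q) ∪ Q)ᶜ = {1,5,6,8}
R ∖ ((P ∖ Q) ∪ Q)ᶜ = {3,7,9,11}

{3,7,9,11}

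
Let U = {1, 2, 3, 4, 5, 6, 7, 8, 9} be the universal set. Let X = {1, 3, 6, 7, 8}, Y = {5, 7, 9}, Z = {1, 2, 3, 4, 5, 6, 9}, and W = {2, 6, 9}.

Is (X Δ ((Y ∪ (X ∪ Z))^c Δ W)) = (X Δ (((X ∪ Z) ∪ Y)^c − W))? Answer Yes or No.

No

X ∪ Z = {1, 2, 3, 4, 5, 6, 7, 8, 9}
Y ∪ (X ∪ Z) = {1, 2, 3, 4, 5, 6, 7, 8, 9}
(Y ∪ (X ∪ Z))^c = {}
(Y ∪ (X ∪ Z))^c Δ W = {2, 6, 9}
X Δ ((Y ∪ (X ∪ Z))^c Δ W) = {1, 2, 3, 7, 8, 9}
(X ∪ Z) ∪ Y = {1, 2, 3, 4, 5, 6, 7, 8, 9}
((X ∪ Z) ∪ Y)^c = {}
((X ∪ Z) ∪ Y)^c − W = {}
X Δ (((X ∪ Z) ∪ Y)^c − W) = {1, 3, 6, 7, 8}
2 ∈ X Δ ((Y ∪ (X ∪ Z))^c Δ W) but 2 ∉ X Δ (((X ∪ Z) ∪ Y)^c − W), so they differ.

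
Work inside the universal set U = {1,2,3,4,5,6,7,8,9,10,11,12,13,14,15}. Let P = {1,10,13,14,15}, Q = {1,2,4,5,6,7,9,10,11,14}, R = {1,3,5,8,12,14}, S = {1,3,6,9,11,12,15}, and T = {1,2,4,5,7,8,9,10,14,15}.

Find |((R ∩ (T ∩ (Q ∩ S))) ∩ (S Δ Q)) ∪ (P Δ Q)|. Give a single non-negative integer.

Q ∩ S = {1,6,9,11}
T ∩ (Q ∩ S) = {1,9}
R ∩ (T ∩ (Q ∩ S)) = {1}
S Δ Q = {2,3,4,5,7,10,12,14,15}
(R ∩ (T ∩ (Q ∩ S))) ∩ (S Δ Q) = {}
P Δ Q = {2,4,5,6,7,9,11,13,15}
((R ∩ (T ∩ (Q ∩ S))) ∩ (S Δ Q)) ∪ (P Δ Q) = {2,4,5,6,7,9,11,13,15}
|((R ∩ (T ∩ (Q ∩ S))) ∩ (S Δ Q)) ∪ (P Δ Q)| = 9

9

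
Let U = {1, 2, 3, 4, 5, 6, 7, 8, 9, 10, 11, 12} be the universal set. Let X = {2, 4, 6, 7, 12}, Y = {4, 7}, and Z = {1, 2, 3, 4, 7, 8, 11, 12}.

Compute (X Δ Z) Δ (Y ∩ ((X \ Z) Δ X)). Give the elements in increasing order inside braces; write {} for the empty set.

X Δ Z = {1, 3, 6, 8, 11}
X \ Z = {6}
(X \ Z) Δ X = {2, 4, 7, 12}
Y ∩ ((X \ Z) Δ X) = {4, 7}
(X Δ Z) Δ (Y ∩ ((X \ Z) Δ X)) = {1, 3, 4, 6, 7, 8, 11}

{1, 3, 4, 6, 7, 8, 11}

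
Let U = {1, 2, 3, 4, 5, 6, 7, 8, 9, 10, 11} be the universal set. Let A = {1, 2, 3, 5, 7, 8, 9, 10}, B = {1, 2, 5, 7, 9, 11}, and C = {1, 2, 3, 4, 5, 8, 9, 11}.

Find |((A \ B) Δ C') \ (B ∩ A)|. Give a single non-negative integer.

3

A \ B = {3, 8, 10}
C' = {6, 7, 10}
(A \ B) Δ C' = {3, 6, 7, 8}
B ∩ A = {1, 2, 5, 7, 9}
((A \ B) Δ C') \ (B ∩ A) = {3, 6, 8}
|((A \ B) Δ C') \ (B ∩ A)| = 3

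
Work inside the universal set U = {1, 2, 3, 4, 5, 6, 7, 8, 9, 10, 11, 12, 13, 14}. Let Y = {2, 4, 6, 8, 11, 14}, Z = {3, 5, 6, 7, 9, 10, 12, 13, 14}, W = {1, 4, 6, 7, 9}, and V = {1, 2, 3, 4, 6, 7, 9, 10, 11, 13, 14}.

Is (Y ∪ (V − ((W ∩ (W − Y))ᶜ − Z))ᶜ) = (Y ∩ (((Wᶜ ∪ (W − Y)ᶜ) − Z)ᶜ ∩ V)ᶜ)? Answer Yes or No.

No

W − Y = {1, 7, 9}
W ∩ (W − Y) = {1, 7, 9}
(W ∩ (W − Y))ᶜ = {2, 3, 4, 5, 6, 8, 10, 11, 12, 13, 14}
(W ∩ (W − Y))ᶜ − Z = {2, 4, 8, 11}
V − ((W ∩ (W − Y))ᶜ − Z) = {1, 3, 6, 7, 9, 10, 13, 14}
(V − ((W ∩ (W − Y))ᶜ − Z))ᶜ = {2, 4, 5, 8, 11, 12}
Y ∪ (V − ((W ∩ (W − Y))ᶜ − Z))ᶜ = {2, 4, 5, 6, 8, 11, 12, 14}
Wᶜ = {2, 3, 5, 8, 10, 11, 12, 13, 14}
(W − Y)ᶜ = {2, 3, 4, 5, 6, 8, 10, 11, 12, 13, 14}
Wᶜ ∪ (W − Y)ᶜ = {2, 3, 4, 5, 6, 8, 10, 11, 12, 13, 14}
(Wᶜ ∪ (W − Y)ᶜ) − Z = {2, 4, 8, 11}
((Wᶜ ∪ (W − Y)ᶜ) − Z)ᶜ = {1, 3, 5, 6, 7, 9, 10, 12, 13, 14}
((Wᶜ ∪ (W − Y)ᶜ) − Z)ᶜ ∩ V = {1, 3, 6, 7, 9, 10, 13, 14}
(((Wᶜ ∪ (W − Y)ᶜ) − Z)ᶜ ∩ V)ᶜ = {2, 4, 5, 8, 11, 12}
Y ∩ (((Wᶜ ∪ (W − Y)ᶜ) − Z)ᶜ ∩ V)ᶜ = {2, 4, 8, 11}
5 ∈ Y ∪ (V − ((W ∩ (W − Y))ᶜ − Z))ᶜ but 5 ∉ Y ∩ (((Wᶜ ∪ (W − Y)ᶜ) − Z)ᶜ ∩ V)ᶜ, so they differ.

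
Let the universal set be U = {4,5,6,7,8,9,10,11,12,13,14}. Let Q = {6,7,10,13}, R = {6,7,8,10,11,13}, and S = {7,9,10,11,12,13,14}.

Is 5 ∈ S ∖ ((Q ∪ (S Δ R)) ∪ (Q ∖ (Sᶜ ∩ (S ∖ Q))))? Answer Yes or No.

No

5 ∉ S and 5 ∉ R, so 5 ∉ S Δ R
5 ∉ Q and 5 ∉ (S Δ R), so 5 ∉ Q ∪ (S Δ R)
5 ∉ S, so 5 ∈ Sᶜ
5 ∉ S and 5 ∉ Q, so 5 ∉ S ∖ Q
5 ∈ Sᶜ and 5 ∉ (S ∖ Q), so 5 ∉ Sᶜ ∩ (S ∖ Q)
5 ∉ Q and 5 ∉ (Sᶜ ∩ (S ∖ Q)), so 5 ∉ Q ∖ (Sᶜ ∩ (S ∖ Q))
5 ∉ (Q ∪ (S Δ R)) and 5 ∉ (Q ∖ (Sᶜ ∩ (S ∖ Q))), so 5 ∉ (Q ∪ (S Δ R)) ∪ (Q ∖ (Sᶜ ∩ (S ∖ Q)))
5 ∉ S and 5 ∉ ((Q ∪ (S Δ R)) ∪ (Q ∖ (Sᶜ ∩ (S ∖ Q)))), so 5 ∉ S ∖ ((Q ∪ (S Δ R)) ∪ (Q ∖ (Sᶜ ∩ (S ∖ Q))))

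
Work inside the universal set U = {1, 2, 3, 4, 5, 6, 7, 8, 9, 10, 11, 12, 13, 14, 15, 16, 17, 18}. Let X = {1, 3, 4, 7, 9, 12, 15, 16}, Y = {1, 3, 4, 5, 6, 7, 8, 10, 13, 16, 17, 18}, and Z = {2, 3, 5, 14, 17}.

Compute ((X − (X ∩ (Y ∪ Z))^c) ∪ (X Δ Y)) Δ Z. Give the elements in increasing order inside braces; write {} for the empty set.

Y ∪ Z = {1, 2, 3, 4, 5, 6, 7, 8, 10, 13, 14, 16, 17, 18}
X ∩ (Y ∪ Z) = {1, 3, 4, 7, 16}
(X ∩ (Y ∪ Z))^c = {2, 5, 6, 8, 9, 10, 11, 12, 13, 14, 15, 17, 18}
X − (X ∩ (Y ∪ Z))^c = {1, 3, 4, 7, 16}
X Δ Y = {5, 6, 8, 9, 10, 12, 13, 15, 17, 18}
(X − (X ∩ (Y ∪ Z))^c) ∪ (X Δ Y) = {1, 3, 4, 5, 6, 7, 8, 9, 10, 12, 13, 15, 16, 17, 18}
((X − (X ∩ (Y ∪ Z))^c) ∪ (X Δ Y)) Δ Z = {1, 2, 4, 6, 7, 8, 9, 10, 12, 13, 14, 15, 16, 18}

{1, 2, 4, 6, 7, 8, 9, 10, 12, 13, 14, 15, 16, 18}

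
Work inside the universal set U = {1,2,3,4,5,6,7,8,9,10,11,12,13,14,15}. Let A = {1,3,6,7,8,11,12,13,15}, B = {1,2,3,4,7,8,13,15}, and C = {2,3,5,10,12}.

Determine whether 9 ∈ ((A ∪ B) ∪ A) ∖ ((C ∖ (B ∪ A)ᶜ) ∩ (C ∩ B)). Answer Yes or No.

9 ∉ A and 9 ∉ B, so 9 ∉ A ∪ B
9 ∉ (A ∪ B) and 9 ∉ A, so 9 ∉ (A ∪ B) ∪ A
9 ∉ B and 9 ∉ A, so 9 ∉ B ∪ A
9 ∈ (B ∪ A)ᶜ since 9 ∉ (B ∪ A)
9 ∉ C and 9 ∈ (B ∪ A)ᶜ, so 9 ∉ C ∖ (B ∪ A)ᶜ
9 ∉ C and 9 ∉ B, so 9 ∉ C ∩ B
9 ∉ (C ∖ (B ∪ A)ᶜ) and 9 ∉ (C ∩ B), so 9 ∉ (C ∖ (B ∪ A)ᶜ) ∩ (C ∩ B)
9 ∉ ((A ∪ B) ∪ A) and 9 ∉ ((C ∖ (B ∪ A)ᶜ) ∩ (C ∩ B)), so 9 ∉ ((A ∪ B) ∪ A) ∖ ((C ∖ (B ∪ A)ᶜ) ∩ (C ∩ B))

No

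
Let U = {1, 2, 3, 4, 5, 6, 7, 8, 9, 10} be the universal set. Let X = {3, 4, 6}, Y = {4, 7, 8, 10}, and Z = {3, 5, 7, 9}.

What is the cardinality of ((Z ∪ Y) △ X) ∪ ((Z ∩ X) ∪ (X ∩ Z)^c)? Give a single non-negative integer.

10

Z ∪ Y = {3, 4, 5, 7, 8, 9, 10}
(Z ∪ Y) △ X = {5, 6, 7, 8, 9, 10}
Z ∩ X = {3}
X ∩ Z = {3}
(X ∩ Z)^c = {1, 2, 4, 5, 6, 7, 8, 9, 10}
(Z ∩ X) ∪ (X ∩ Z)^c = {1, 2, 3, 4, 5, 6, 7, 8, 9, 10}
((Z ∪ Y) △ X) ∪ ((Z ∩ X) ∪ (X ∩ Z)^c) = {1, 2, 3, 4, 5, 6, 7, 8, 9, 10}
|((Z ∪ Y) △ X) ∪ ((Z ∩ X) ∪ (X ∩ Z)^c)| = 10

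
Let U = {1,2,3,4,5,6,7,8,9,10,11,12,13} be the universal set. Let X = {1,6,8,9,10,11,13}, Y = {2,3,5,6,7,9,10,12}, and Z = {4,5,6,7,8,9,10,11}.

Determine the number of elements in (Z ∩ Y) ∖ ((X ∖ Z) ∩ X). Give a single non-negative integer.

5

Z ∩ Y = {5,6,7,9,10}
X ∖ Z = {1,13}
(X ∖ Z) ∩ X = {1,13}
(Z ∩ Y) ∖ ((X ∖ Z) ∩ X) = {5,6,7,9,10}
|(Z ∩ Y) ∖ ((X ∖ Z) ∩ X)| = 5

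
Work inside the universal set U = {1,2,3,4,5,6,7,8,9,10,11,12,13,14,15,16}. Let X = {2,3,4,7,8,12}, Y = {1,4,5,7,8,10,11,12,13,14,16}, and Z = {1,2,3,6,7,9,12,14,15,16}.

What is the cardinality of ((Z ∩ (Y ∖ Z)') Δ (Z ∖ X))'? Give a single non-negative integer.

12

Y ∖ Z = {4,5,8,10,11,13}
(Y ∖ Z)' = {1,2,3,6,7,9,12,14,15,16}
Z ∩ (Y ∖ Z)' = {1,2,3,6,7,9,12,14,15,16}
Z ∖ X = {1,6,9,14,15,16}
(Z ∩ (Y ∖ Z)') Δ (Z ∖ X) = {2,3,7,12}
((Z ∩ (Y ∖ Z)') Δ (Z ∖ X))' = {1,4,5,6,8,9,10,11,13,14,15,16}
|((Z ∩ (Y ∖ Z)') Δ (Z ∖ X))'| = 12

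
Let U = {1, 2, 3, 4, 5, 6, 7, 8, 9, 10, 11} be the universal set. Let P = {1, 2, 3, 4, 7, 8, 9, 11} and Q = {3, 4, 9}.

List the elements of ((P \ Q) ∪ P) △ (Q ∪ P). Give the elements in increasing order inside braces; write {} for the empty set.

{}

P \ Q = {1, 2, 7, 8, 11}
(P \ Q) ∪ P = {1, 2, 3, 4, 7, 8, 9, 11}
Q ∪ P = {1, 2, 3, 4, 7, 8, 9, 11}
((P \ Q) ∪ P) △ (Q ∪ P) = {}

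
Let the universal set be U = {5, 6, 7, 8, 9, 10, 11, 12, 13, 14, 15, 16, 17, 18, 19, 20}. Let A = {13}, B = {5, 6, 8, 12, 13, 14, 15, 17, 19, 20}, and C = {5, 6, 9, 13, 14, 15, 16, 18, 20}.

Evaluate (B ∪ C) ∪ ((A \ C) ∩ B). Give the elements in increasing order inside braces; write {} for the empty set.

B ∪ C = {5, 6, 8, 9, 12, 13, 14, 15, 16, 17, 18, 19, 20}
A \ C = {}
(A \ C) ∩ B = {}
(B ∪ C) ∪ ((A \ C) ∩ B) = {5, 6, 8, 9, 12, 13, 14, 15, 16, 17, 18, 19, 20}

{5, 6, 8, 9, 12, 13, 14, 15, 16, 17, 18, 19, 20}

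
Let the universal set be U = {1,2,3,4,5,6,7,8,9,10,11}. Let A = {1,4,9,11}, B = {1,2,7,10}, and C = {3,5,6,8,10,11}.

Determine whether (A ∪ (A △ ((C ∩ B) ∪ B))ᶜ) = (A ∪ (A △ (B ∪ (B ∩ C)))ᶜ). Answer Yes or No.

C ∩ B = {10}
(C ∩ B) ∪ B = {1,2,7,10}
A △ ((C ∩ B) ∪ B) = {2,4,7,9,10,11}
(A △ ((C ∩ B) ∪ B))ᶜ = {1,3,5,6,8}
A ∪ (A △ ((C ∩ B) ∪ B))ᶜ = {1,3,4,5,6,8,9,11}
B ∩ C = {10}
B ∪ (B ∩ C) = {1,2,7,10}
A △ (B ∪ (B ∩ C)) = {2,4,7,9,10,11}
(A △ (B ∪ (B ∩ C)))ᶜ = {1,3,5,6,8}
A ∪ (A △ (B ∪ (B ∩ C)))ᶜ = {1,3,4,5,6,8,9,11}
Both equal {1,3,4,5,6,8,9,11}, so A ∪ (A △ ((C ∩ B) ∪ B))ᶜ = A ∪ (A △ (B ∪ (B ∩ C)))ᶜ.

Yes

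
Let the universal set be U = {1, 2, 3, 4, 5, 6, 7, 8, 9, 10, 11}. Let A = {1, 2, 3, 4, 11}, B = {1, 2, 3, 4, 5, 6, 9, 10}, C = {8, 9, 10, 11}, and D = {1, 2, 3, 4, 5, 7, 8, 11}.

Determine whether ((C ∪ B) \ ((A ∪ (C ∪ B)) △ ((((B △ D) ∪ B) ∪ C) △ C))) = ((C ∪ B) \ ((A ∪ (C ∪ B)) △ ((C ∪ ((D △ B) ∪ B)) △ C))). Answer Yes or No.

C ∪ B = {1, 2, 3, 4, 5, 6, 8, 9, 10, 11}
A ∪ (C ∪ B) = {1, 2, 3, 4, 5, 6, 8, 9, 10, 11}
B △ D = {6, 7, 8, 9, 10, 11}
(B △ D) ∪ B = {1, 2, 3, 4, 5, 6, 7, 8, 9, 10, 11}
((B △ D) ∪ B) ∪ C = {1, 2, 3, 4, 5, 6, 7, 8, 9, 10, 11}
(((B △ D) ∪ B) ∪ C) △ C = {1, 2, 3, 4, 5, 6, 7}
(A ∪ (C ∪ B)) △ ((((B △ D) ∪ B) ∪ C) △ C) = {7, 8, 9, 10, 11}
(C ∪ B) \ ((A ∪ (C ∪ B)) △ ((((B △ D) ∪ B) ∪ C) △ C)) = {1, 2, 3, 4, 5, 6}
D △ B = {6, 7, 8, 9, 10, 11}
(D △ B) ∪ B = {1, 2, 3, 4, 5, 6, 7, 8, 9, 10, 11}
C ∪ ((D △ B) ∪ B) = {1, 2, 3, 4, 5, 6, 7, 8, 9, 10, 11}
(C ∪ ((D △ B) ∪ B)) △ C = {1, 2, 3, 4, 5, 6, 7}
(A ∪ (C ∪ B)) △ ((C ∪ ((D △ B) ∪ B)) △ C) = {7, 8, 9, 10, 11}
(C ∪ B) \ ((A ∪ (C ∪ B)) △ ((C ∪ ((D △ B) ∪ B)) △ C)) = {1, 2, 3, 4, 5, 6}
Both equal {1, 2, 3, 4, 5, 6}, so (C ∪ B) \ ((A ∪ (C ∪ B)) △ ((((B △ D) ∪ B) ∪ C) △ C)) = (C ∪ B) \ ((A ∪ (C ∪ B)) △ ((C ∪ ((D △ B) ∪ B)) △ C)).

Yes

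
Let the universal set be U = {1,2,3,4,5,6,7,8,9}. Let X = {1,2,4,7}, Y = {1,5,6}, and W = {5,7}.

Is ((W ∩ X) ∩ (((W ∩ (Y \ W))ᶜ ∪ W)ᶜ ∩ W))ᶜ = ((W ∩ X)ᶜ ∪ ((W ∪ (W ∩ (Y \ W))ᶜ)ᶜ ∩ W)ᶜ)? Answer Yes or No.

W ∩ X = {7}
Y \ W = {1,6}
W ∩ (Y \ W) = {}
(W ∩ (Y \ W))ᶜ = {1,2,3,4,5,6,7,8,9}
(W ∩ (Y \ W))ᶜ ∪ W = {1,2,3,4,5,6,7,8,9}
((W ∩ (Y \ W))ᶜ ∪ W)ᶜ = {}
((W ∩ (Y \ W))ᶜ ∪ W)ᶜ ∩ W = {}
(W ∩ X) ∩ (((W ∩ (Y \ W))ᶜ ∪ W)ᶜ ∩ W) = {}
((W ∩ X) ∩ (((W ∩ (Y \ W))ᶜ ∪ W)ᶜ ∩ W))ᶜ = {1,2,3,4,5,6,7,8,9}
(W ∩ X)ᶜ = {1,2,3,4,5,6,8,9}
W ∪ (W ∩ (Y \ W))ᶜ = {1,2,3,4,5,6,7,8,9}
(W ∪ (W ∩ (Y \ W))ᶜ)ᶜ = {}
(W ∪ (W ∩ (Y \ W))ᶜ)ᶜ ∩ W = {}
((W ∪ (W ∩ (Y \ W))ᶜ)ᶜ ∩ W)ᶜ = {1,2,3,4,5,6,7,8,9}
(W ∩ X)ᶜ ∪ ((W ∪ (W ∩ (Y \ W))ᶜ)ᶜ ∩ W)ᶜ = {1,2,3,4,5,6,7,8,9}
Both equal {1,2,3,4,5,6,7,8,9}, so ((W ∩ X) ∩ (((W ∩ (Y \ W))ᶜ ∪ W)ᶜ ∩ W))ᶜ = (W ∩ X)ᶜ ∪ ((W ∪ (W ∩ (Y \ W))ᶜ)ᶜ ∩ W)ᶜ.

Yes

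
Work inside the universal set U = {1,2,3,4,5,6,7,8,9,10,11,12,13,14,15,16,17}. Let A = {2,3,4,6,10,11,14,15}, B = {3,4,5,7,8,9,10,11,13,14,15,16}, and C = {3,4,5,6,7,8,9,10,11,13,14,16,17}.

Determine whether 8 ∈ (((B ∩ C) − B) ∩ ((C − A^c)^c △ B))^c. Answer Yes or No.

8 ∈ B and 8 ∈ C, so 8 ∈ B ∩ C
8 ∈ (B ∩ C) and 8 ∈ B, so 8 ∉ (B ∩ C) − B
8 ∉ A, so 8 ∈ A^c
8 ∈ C and 8 ∈ A^c, so 8 ∉ C − A^c
8 ∈ (C − A^c)^c since 8 ∉ (C − A^c)
8 ∈ (C − A^c)^c and 8 ∈ B, so 8 ∉ (C − A^c)^c △ B
8 ∉ ((B ∩ C) − B) and 8 ∉ ((C − A^c)^c △ B), so 8 ∉ ((B ∩ C) − B) ∩ ((C − A^c)^c △ B)
8 ∈ (((B ∩ C) − B) ∩ ((C − A^c)^c △ B))^c since 8 ∉ (((B ∩ C) − B) ∩ ((C − A^c)^c △ B))

Yes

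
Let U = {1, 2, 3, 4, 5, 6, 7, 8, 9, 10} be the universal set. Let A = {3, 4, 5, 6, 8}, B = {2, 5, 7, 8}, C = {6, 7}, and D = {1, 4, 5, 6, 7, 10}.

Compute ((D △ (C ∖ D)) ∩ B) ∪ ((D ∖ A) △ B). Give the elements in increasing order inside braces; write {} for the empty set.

C ∖ D = {}
D △ (C ∖ D) = {1, 4, 5, 6, 7, 10}
(D △ (C ∖ D)) ∩ B = {5, 7}
D ∖ A = {1, 7, 10}
(D ∖ A) △ B = {1, 2, 5, 8, 10}
((D △ (C ∖ D)) ∩ B) ∪ ((D ∖ A) △ B) = {1, 2, 5, 7, 8, 10}

{1, 2, 5, 7, 8, 10}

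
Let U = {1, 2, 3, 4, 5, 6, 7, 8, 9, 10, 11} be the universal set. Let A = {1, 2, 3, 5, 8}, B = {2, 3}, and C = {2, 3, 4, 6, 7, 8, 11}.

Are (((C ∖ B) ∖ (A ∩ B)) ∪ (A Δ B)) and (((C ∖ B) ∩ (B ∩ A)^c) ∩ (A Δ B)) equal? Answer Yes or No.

C ∖ B = {4, 6, 7, 8, 11}
A ∩ B = {2, 3}
(C ∖ B) ∖ (A ∩ B) = {4, 6, 7, 8, 11}
A Δ B = {1, 5, 8}
((C ∖ B) ∖ (A ∩ B)) ∪ (A Δ B) = {1, 4, 5, 6, 7, 8, 11}
B ∩ A = {2, 3}
(B ∩ A)^c = {1, 4, 5, 6, 7, 8, 9, 10, 11}
(C ∖ B) ∩ (B ∩ A)^c = {4, 6, 7, 8, 11}
((C ∖ B) ∩ (B ∩ A)^c) ∩ (A Δ B) = {8}
1 ∈ ((C ∖ B) ∖ (A ∩ B)) ∪ (A Δ B) but 1 ∉ ((C ∖ B) ∩ (B ∩ A)^c) ∩ (A Δ B), so they differ.

No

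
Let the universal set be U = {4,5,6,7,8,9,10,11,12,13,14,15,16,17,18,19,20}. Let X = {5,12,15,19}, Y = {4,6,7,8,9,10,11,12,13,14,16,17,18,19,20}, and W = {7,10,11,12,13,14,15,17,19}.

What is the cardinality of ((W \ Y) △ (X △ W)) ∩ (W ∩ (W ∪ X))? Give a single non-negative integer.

W \ Y = {15}
X △ W = {5,7,10,11,13,14,17}
(W \ Y) △ (X △ W) = {5,7,10,11,13,14,15,17}
W ∪ X = {5,7,10,11,12,13,14,15,17,19}
W ∩ (W ∪ X) = {7,10,11,12,13,14,15,17,19}
((W \ Y) △ (X △ W)) ∩ (W ∩ (W ∪ X)) = {7,10,11,13,14,15,17}
|((W \ Y) △ (X △ W)) ∩ (W ∩ (W ∪ X))| = 7

7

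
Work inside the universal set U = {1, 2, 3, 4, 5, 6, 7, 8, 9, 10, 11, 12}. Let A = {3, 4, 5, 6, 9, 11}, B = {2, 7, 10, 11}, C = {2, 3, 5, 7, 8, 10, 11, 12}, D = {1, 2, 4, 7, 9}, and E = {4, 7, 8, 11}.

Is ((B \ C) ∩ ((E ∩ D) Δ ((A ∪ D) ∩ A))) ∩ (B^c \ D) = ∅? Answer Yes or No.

B \ C = {}
E ∩ D = {4, 7}
A ∪ D = {1, 2, 3, 4, 5, 6, 7, 9, 11}
(A ∪ D) ∩ A = {3, 4, 5, 6, 9, 11}
(E ∩ D) Δ ((A ∪ D) ∩ A) = {3, 5, 6, 7, 9, 11}
(B \ C) ∩ ((E ∩ D) Δ ((A ∪ D) ∩ A)) = {}
B^c = {1, 3, 4, 5, 6, 8, 9, 12}
B^c \ D = {3, 5, 6, 8, 12}
{} and {3, 5, 6, 8, 12} share no elements.

Yes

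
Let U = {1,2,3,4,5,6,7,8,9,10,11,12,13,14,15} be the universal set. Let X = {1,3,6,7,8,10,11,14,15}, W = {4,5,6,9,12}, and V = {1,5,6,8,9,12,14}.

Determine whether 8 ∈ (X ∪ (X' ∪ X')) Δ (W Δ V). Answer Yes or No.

No

8 ∈ X, so 8 ∉ X'
8 ∈ X, so 8 ∉ X'
8 ∉ X' and 8 ∉ X', so 8 ∉ X' ∪ X'
8 ∈ X and 8 ∉ (X' ∪ X'), so 8 ∈ X ∪ (X' ∪ X')
8 ∉ W and 8 ∈ V, so 8 ∈ W Δ V
8 ∈ (X ∪ (X' ∪ X')) and 8 ∈ (W Δ V), so 8 ∉ (X ∪ (X' ∪ X')) Δ (W Δ V)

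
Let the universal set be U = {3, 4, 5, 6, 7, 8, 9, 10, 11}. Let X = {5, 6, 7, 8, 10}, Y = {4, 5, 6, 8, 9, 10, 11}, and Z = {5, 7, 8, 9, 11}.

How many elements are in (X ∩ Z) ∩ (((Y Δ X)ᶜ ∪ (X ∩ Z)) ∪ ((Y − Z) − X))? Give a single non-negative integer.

3

X ∩ Z = {5, 7, 8}
Y Δ X = {4, 7, 9, 11}
(Y Δ X)ᶜ = {3, 5, 6, 8, 10}
(Y Δ X)ᶜ ∪ (X ∩ Z) = {3, 5, 6, 7, 8, 10}
Y − Z = {4, 6, 10}
(Y − Z) − X = {4}
((Y Δ X)ᶜ ∪ (X ∩ Z)) ∪ ((Y − Z) − X) = {3, 4, 5, 6, 7, 8, 10}
(X ∩ Z) ∩ (((Y Δ X)ᶜ ∪ (X ∩ Z)) ∪ ((Y − Z) − X)) = {5, 7, 8}
|(X ∩ Z) ∩ (((Y Δ X)ᶜ ∪ (X ∩ Z)) ∪ ((Y − Z) − X))| = 3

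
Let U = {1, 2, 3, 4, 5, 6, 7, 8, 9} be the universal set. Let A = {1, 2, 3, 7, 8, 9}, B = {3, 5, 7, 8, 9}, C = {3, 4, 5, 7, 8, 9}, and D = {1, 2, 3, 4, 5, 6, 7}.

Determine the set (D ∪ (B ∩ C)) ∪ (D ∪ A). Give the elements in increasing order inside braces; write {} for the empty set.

B ∩ C = {3, 5, 7, 8, 9}
D ∪ (B ∩ C) = {1, 2, 3, 4, 5, 6, 7, 8, 9}
D ∪ A = {1, 2, 3, 4, 5, 6, 7, 8, 9}
(D ∪ (B ∩ C)) ∪ (D ∪ A) = {1, 2, 3, 4, 5, 6, 7, 8, 9}

{1, 2, 3, 4, 5, 6, 7, 8, 9}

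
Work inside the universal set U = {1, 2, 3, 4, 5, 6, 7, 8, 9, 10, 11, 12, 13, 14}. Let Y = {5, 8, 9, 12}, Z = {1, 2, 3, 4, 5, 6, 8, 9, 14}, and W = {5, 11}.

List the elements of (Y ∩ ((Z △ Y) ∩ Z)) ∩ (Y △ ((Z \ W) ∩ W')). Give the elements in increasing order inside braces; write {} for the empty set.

{}

Z △ Y = {1, 2, 3, 4, 6, 12, 14}
(Z △ Y) ∩ Z = {1, 2, 3, 4, 6, 14}
Y ∩ ((Z △ Y) ∩ Z) = {}
Z \ W = {1, 2, 3, 4, 6, 8, 9, 14}
W' = {1, 2, 3, 4, 6, 7, 8, 9, 10, 12, 13, 14}
(Z \ W) ∩ W' = {1, 2, 3, 4, 6, 8, 9, 14}
Y △ ((Z \ W) ∩ W') = {1, 2, 3, 4, 5, 6, 12, 14}
(Y ∩ ((Z △ Y) ∩ Z)) ∩ (Y △ ((Z \ W) ∩ W')) = {}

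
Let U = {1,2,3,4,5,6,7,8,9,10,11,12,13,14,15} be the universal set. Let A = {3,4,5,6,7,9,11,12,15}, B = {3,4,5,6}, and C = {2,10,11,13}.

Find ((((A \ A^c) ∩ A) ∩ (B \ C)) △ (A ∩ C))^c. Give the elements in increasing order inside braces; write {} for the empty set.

{1,2,7,8,9,10,12,13,14,15}

A^c = {1,2,8,10,13,14}
A \ A^c = {3,4,5,6,7,9,11,12,15}
(A \ A^c) ∩ A = {3,4,5,6,7,9,11,12,15}
B \ C = {3,4,5,6}
((A \ A^c) ∩ A) ∩ (B \ C) = {3,4,5,6}
A ∩ C = {11}
(((A \ A^c) ∩ A) ∩ (B \ C)) △ (A ∩ C) = {3,4,5,6,11}
((((A \ A^c) ∩ A) ∩ (B \ C)) △ (A ∩ C))^c = {1,2,7,8,9,10,12,13,14,15}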